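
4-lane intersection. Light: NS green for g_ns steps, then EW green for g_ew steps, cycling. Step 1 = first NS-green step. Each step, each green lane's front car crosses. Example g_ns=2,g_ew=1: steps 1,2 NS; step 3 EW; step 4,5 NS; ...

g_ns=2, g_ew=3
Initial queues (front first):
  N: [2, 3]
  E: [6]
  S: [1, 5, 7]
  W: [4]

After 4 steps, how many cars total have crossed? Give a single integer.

Answer: 6

Derivation:
Step 1 [NS]: N:car2-GO,E:wait,S:car1-GO,W:wait | queues: N=1 E=1 S=2 W=1
Step 2 [NS]: N:car3-GO,E:wait,S:car5-GO,W:wait | queues: N=0 E=1 S=1 W=1
Step 3 [EW]: N:wait,E:car6-GO,S:wait,W:car4-GO | queues: N=0 E=0 S=1 W=0
Step 4 [EW]: N:wait,E:empty,S:wait,W:empty | queues: N=0 E=0 S=1 W=0
Cars crossed by step 4: 6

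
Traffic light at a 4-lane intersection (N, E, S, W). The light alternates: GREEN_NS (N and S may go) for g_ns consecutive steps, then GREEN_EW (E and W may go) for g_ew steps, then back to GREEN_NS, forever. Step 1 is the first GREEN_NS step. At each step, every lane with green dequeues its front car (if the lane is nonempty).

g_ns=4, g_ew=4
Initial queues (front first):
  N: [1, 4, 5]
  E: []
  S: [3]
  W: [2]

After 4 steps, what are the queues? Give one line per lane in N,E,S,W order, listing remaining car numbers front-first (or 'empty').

Step 1 [NS]: N:car1-GO,E:wait,S:car3-GO,W:wait | queues: N=2 E=0 S=0 W=1
Step 2 [NS]: N:car4-GO,E:wait,S:empty,W:wait | queues: N=1 E=0 S=0 W=1
Step 3 [NS]: N:car5-GO,E:wait,S:empty,W:wait | queues: N=0 E=0 S=0 W=1
Step 4 [NS]: N:empty,E:wait,S:empty,W:wait | queues: N=0 E=0 S=0 W=1

N: empty
E: empty
S: empty
W: 2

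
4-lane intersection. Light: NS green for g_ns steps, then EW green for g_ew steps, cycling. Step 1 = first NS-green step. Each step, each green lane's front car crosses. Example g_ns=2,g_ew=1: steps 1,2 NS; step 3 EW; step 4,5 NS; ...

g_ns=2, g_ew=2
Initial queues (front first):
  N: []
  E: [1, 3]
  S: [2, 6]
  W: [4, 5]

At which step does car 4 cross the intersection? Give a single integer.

Step 1 [NS]: N:empty,E:wait,S:car2-GO,W:wait | queues: N=0 E=2 S=1 W=2
Step 2 [NS]: N:empty,E:wait,S:car6-GO,W:wait | queues: N=0 E=2 S=0 W=2
Step 3 [EW]: N:wait,E:car1-GO,S:wait,W:car4-GO | queues: N=0 E=1 S=0 W=1
Step 4 [EW]: N:wait,E:car3-GO,S:wait,W:car5-GO | queues: N=0 E=0 S=0 W=0
Car 4 crosses at step 3

3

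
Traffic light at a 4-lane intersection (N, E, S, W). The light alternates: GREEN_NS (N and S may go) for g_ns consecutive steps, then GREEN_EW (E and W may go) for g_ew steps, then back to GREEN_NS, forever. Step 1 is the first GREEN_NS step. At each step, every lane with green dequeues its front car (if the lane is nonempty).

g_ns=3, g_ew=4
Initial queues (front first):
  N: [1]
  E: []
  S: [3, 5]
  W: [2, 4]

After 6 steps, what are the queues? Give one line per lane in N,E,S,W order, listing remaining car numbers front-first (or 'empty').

Step 1 [NS]: N:car1-GO,E:wait,S:car3-GO,W:wait | queues: N=0 E=0 S=1 W=2
Step 2 [NS]: N:empty,E:wait,S:car5-GO,W:wait | queues: N=0 E=0 S=0 W=2
Step 3 [NS]: N:empty,E:wait,S:empty,W:wait | queues: N=0 E=0 S=0 W=2
Step 4 [EW]: N:wait,E:empty,S:wait,W:car2-GO | queues: N=0 E=0 S=0 W=1
Step 5 [EW]: N:wait,E:empty,S:wait,W:car4-GO | queues: N=0 E=0 S=0 W=0

N: empty
E: empty
S: empty
W: empty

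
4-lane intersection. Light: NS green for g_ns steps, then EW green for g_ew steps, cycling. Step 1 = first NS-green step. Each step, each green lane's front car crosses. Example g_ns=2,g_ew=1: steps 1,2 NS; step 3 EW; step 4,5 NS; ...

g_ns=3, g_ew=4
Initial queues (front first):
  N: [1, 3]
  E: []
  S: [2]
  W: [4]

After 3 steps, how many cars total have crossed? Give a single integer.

Answer: 3

Derivation:
Step 1 [NS]: N:car1-GO,E:wait,S:car2-GO,W:wait | queues: N=1 E=0 S=0 W=1
Step 2 [NS]: N:car3-GO,E:wait,S:empty,W:wait | queues: N=0 E=0 S=0 W=1
Step 3 [NS]: N:empty,E:wait,S:empty,W:wait | queues: N=0 E=0 S=0 W=1
Cars crossed by step 3: 3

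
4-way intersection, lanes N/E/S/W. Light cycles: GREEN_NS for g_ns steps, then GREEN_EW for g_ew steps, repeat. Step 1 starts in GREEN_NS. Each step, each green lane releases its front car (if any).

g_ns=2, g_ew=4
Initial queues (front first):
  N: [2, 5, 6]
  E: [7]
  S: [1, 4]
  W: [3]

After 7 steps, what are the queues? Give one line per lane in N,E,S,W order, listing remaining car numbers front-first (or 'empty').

Step 1 [NS]: N:car2-GO,E:wait,S:car1-GO,W:wait | queues: N=2 E=1 S=1 W=1
Step 2 [NS]: N:car5-GO,E:wait,S:car4-GO,W:wait | queues: N=1 E=1 S=0 W=1
Step 3 [EW]: N:wait,E:car7-GO,S:wait,W:car3-GO | queues: N=1 E=0 S=0 W=0
Step 4 [EW]: N:wait,E:empty,S:wait,W:empty | queues: N=1 E=0 S=0 W=0
Step 5 [EW]: N:wait,E:empty,S:wait,W:empty | queues: N=1 E=0 S=0 W=0
Step 6 [EW]: N:wait,E:empty,S:wait,W:empty | queues: N=1 E=0 S=0 W=0
Step 7 [NS]: N:car6-GO,E:wait,S:empty,W:wait | queues: N=0 E=0 S=0 W=0

N: empty
E: empty
S: empty
W: empty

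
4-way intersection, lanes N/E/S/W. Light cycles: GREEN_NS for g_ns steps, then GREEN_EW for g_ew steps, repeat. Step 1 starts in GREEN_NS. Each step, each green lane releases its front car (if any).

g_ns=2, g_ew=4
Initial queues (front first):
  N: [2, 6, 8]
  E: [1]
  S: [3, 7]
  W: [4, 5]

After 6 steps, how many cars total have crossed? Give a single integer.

Answer: 7

Derivation:
Step 1 [NS]: N:car2-GO,E:wait,S:car3-GO,W:wait | queues: N=2 E=1 S=1 W=2
Step 2 [NS]: N:car6-GO,E:wait,S:car7-GO,W:wait | queues: N=1 E=1 S=0 W=2
Step 3 [EW]: N:wait,E:car1-GO,S:wait,W:car4-GO | queues: N=1 E=0 S=0 W=1
Step 4 [EW]: N:wait,E:empty,S:wait,W:car5-GO | queues: N=1 E=0 S=0 W=0
Step 5 [EW]: N:wait,E:empty,S:wait,W:empty | queues: N=1 E=0 S=0 W=0
Step 6 [EW]: N:wait,E:empty,S:wait,W:empty | queues: N=1 E=0 S=0 W=0
Cars crossed by step 6: 7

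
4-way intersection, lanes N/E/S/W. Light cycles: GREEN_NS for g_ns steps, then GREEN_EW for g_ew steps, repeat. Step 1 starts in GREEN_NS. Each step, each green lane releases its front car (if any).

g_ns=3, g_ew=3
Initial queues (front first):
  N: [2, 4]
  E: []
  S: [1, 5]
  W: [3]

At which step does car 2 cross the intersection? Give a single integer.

Step 1 [NS]: N:car2-GO,E:wait,S:car1-GO,W:wait | queues: N=1 E=0 S=1 W=1
Step 2 [NS]: N:car4-GO,E:wait,S:car5-GO,W:wait | queues: N=0 E=0 S=0 W=1
Step 3 [NS]: N:empty,E:wait,S:empty,W:wait | queues: N=0 E=0 S=0 W=1
Step 4 [EW]: N:wait,E:empty,S:wait,W:car3-GO | queues: N=0 E=0 S=0 W=0
Car 2 crosses at step 1

1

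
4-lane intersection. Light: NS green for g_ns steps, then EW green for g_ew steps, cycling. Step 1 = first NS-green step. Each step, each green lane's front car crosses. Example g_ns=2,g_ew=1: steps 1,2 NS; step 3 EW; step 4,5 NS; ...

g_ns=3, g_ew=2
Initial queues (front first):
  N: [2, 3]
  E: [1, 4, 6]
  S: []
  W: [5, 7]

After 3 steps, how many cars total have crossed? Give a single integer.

Step 1 [NS]: N:car2-GO,E:wait,S:empty,W:wait | queues: N=1 E=3 S=0 W=2
Step 2 [NS]: N:car3-GO,E:wait,S:empty,W:wait | queues: N=0 E=3 S=0 W=2
Step 3 [NS]: N:empty,E:wait,S:empty,W:wait | queues: N=0 E=3 S=0 W=2
Cars crossed by step 3: 2

Answer: 2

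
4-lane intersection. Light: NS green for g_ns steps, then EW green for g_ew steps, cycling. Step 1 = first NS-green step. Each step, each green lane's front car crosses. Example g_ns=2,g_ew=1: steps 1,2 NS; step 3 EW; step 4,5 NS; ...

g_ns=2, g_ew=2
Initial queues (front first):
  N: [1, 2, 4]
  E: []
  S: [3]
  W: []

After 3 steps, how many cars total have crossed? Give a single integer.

Step 1 [NS]: N:car1-GO,E:wait,S:car3-GO,W:wait | queues: N=2 E=0 S=0 W=0
Step 2 [NS]: N:car2-GO,E:wait,S:empty,W:wait | queues: N=1 E=0 S=0 W=0
Step 3 [EW]: N:wait,E:empty,S:wait,W:empty | queues: N=1 E=0 S=0 W=0
Cars crossed by step 3: 3

Answer: 3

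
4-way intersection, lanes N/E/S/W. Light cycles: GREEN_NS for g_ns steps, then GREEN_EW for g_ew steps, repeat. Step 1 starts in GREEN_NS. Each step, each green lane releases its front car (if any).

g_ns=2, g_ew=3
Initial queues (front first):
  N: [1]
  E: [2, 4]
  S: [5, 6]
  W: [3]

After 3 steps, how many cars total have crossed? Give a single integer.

Step 1 [NS]: N:car1-GO,E:wait,S:car5-GO,W:wait | queues: N=0 E=2 S=1 W=1
Step 2 [NS]: N:empty,E:wait,S:car6-GO,W:wait | queues: N=0 E=2 S=0 W=1
Step 3 [EW]: N:wait,E:car2-GO,S:wait,W:car3-GO | queues: N=0 E=1 S=0 W=0
Cars crossed by step 3: 5

Answer: 5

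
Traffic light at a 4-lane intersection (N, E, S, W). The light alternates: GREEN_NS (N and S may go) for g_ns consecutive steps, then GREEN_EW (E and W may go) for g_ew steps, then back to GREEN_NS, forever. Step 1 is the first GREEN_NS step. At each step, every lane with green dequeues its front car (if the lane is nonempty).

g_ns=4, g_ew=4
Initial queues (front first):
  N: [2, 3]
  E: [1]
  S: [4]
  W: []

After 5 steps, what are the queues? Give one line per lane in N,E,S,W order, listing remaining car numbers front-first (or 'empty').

Step 1 [NS]: N:car2-GO,E:wait,S:car4-GO,W:wait | queues: N=1 E=1 S=0 W=0
Step 2 [NS]: N:car3-GO,E:wait,S:empty,W:wait | queues: N=0 E=1 S=0 W=0
Step 3 [NS]: N:empty,E:wait,S:empty,W:wait | queues: N=0 E=1 S=0 W=0
Step 4 [NS]: N:empty,E:wait,S:empty,W:wait | queues: N=0 E=1 S=0 W=0
Step 5 [EW]: N:wait,E:car1-GO,S:wait,W:empty | queues: N=0 E=0 S=0 W=0

N: empty
E: empty
S: empty
W: empty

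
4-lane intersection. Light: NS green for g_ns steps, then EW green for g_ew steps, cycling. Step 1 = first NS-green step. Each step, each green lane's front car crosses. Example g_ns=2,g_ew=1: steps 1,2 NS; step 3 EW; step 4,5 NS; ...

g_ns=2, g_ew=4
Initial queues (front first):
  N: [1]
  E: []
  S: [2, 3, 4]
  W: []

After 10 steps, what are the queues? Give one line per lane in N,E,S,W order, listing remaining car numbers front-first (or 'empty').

Step 1 [NS]: N:car1-GO,E:wait,S:car2-GO,W:wait | queues: N=0 E=0 S=2 W=0
Step 2 [NS]: N:empty,E:wait,S:car3-GO,W:wait | queues: N=0 E=0 S=1 W=0
Step 3 [EW]: N:wait,E:empty,S:wait,W:empty | queues: N=0 E=0 S=1 W=0
Step 4 [EW]: N:wait,E:empty,S:wait,W:empty | queues: N=0 E=0 S=1 W=0
Step 5 [EW]: N:wait,E:empty,S:wait,W:empty | queues: N=0 E=0 S=1 W=0
Step 6 [EW]: N:wait,E:empty,S:wait,W:empty | queues: N=0 E=0 S=1 W=0
Step 7 [NS]: N:empty,E:wait,S:car4-GO,W:wait | queues: N=0 E=0 S=0 W=0

N: empty
E: empty
S: empty
W: empty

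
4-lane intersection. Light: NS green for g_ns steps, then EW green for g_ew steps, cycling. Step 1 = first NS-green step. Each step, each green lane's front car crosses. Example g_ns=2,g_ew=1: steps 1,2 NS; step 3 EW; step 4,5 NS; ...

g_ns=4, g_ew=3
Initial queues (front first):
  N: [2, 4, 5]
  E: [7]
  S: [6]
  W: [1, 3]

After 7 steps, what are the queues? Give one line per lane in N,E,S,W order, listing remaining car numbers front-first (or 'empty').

Step 1 [NS]: N:car2-GO,E:wait,S:car6-GO,W:wait | queues: N=2 E=1 S=0 W=2
Step 2 [NS]: N:car4-GO,E:wait,S:empty,W:wait | queues: N=1 E=1 S=0 W=2
Step 3 [NS]: N:car5-GO,E:wait,S:empty,W:wait | queues: N=0 E=1 S=0 W=2
Step 4 [NS]: N:empty,E:wait,S:empty,W:wait | queues: N=0 E=1 S=0 W=2
Step 5 [EW]: N:wait,E:car7-GO,S:wait,W:car1-GO | queues: N=0 E=0 S=0 W=1
Step 6 [EW]: N:wait,E:empty,S:wait,W:car3-GO | queues: N=0 E=0 S=0 W=0

N: empty
E: empty
S: empty
W: empty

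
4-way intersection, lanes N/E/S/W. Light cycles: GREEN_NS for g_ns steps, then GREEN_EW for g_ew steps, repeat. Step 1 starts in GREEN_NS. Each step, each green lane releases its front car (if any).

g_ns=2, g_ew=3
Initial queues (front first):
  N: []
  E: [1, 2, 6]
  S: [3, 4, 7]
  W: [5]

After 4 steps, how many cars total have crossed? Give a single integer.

Step 1 [NS]: N:empty,E:wait,S:car3-GO,W:wait | queues: N=0 E=3 S=2 W=1
Step 2 [NS]: N:empty,E:wait,S:car4-GO,W:wait | queues: N=0 E=3 S=1 W=1
Step 3 [EW]: N:wait,E:car1-GO,S:wait,W:car5-GO | queues: N=0 E=2 S=1 W=0
Step 4 [EW]: N:wait,E:car2-GO,S:wait,W:empty | queues: N=0 E=1 S=1 W=0
Cars crossed by step 4: 5

Answer: 5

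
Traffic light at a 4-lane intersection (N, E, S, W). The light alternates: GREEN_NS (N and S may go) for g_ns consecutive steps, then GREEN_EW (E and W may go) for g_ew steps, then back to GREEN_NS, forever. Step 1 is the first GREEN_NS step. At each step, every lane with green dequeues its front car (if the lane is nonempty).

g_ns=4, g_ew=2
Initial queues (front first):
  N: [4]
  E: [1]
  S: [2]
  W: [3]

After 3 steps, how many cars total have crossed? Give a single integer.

Step 1 [NS]: N:car4-GO,E:wait,S:car2-GO,W:wait | queues: N=0 E=1 S=0 W=1
Step 2 [NS]: N:empty,E:wait,S:empty,W:wait | queues: N=0 E=1 S=0 W=1
Step 3 [NS]: N:empty,E:wait,S:empty,W:wait | queues: N=0 E=1 S=0 W=1
Cars crossed by step 3: 2

Answer: 2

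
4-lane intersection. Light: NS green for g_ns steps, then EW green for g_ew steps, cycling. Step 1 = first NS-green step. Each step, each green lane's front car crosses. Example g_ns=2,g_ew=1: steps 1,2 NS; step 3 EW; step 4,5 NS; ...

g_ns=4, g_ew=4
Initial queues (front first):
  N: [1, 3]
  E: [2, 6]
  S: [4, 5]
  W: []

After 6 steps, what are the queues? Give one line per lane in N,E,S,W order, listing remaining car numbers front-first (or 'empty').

Step 1 [NS]: N:car1-GO,E:wait,S:car4-GO,W:wait | queues: N=1 E=2 S=1 W=0
Step 2 [NS]: N:car3-GO,E:wait,S:car5-GO,W:wait | queues: N=0 E=2 S=0 W=0
Step 3 [NS]: N:empty,E:wait,S:empty,W:wait | queues: N=0 E=2 S=0 W=0
Step 4 [NS]: N:empty,E:wait,S:empty,W:wait | queues: N=0 E=2 S=0 W=0
Step 5 [EW]: N:wait,E:car2-GO,S:wait,W:empty | queues: N=0 E=1 S=0 W=0
Step 6 [EW]: N:wait,E:car6-GO,S:wait,W:empty | queues: N=0 E=0 S=0 W=0

N: empty
E: empty
S: empty
W: empty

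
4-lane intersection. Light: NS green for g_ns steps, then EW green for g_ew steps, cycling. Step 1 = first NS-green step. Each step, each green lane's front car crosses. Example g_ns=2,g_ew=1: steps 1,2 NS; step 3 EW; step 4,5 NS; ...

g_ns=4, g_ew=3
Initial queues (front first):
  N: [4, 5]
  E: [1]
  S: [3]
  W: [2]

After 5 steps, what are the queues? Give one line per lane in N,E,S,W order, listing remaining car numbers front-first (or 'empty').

Step 1 [NS]: N:car4-GO,E:wait,S:car3-GO,W:wait | queues: N=1 E=1 S=0 W=1
Step 2 [NS]: N:car5-GO,E:wait,S:empty,W:wait | queues: N=0 E=1 S=0 W=1
Step 3 [NS]: N:empty,E:wait,S:empty,W:wait | queues: N=0 E=1 S=0 W=1
Step 4 [NS]: N:empty,E:wait,S:empty,W:wait | queues: N=0 E=1 S=0 W=1
Step 5 [EW]: N:wait,E:car1-GO,S:wait,W:car2-GO | queues: N=0 E=0 S=0 W=0

N: empty
E: empty
S: empty
W: empty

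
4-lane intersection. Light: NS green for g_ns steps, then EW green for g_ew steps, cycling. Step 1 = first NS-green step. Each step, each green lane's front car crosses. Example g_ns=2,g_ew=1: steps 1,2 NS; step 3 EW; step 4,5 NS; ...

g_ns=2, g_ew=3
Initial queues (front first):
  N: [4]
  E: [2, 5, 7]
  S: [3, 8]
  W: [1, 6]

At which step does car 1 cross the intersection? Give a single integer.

Step 1 [NS]: N:car4-GO,E:wait,S:car3-GO,W:wait | queues: N=0 E=3 S=1 W=2
Step 2 [NS]: N:empty,E:wait,S:car8-GO,W:wait | queues: N=0 E=3 S=0 W=2
Step 3 [EW]: N:wait,E:car2-GO,S:wait,W:car1-GO | queues: N=0 E=2 S=0 W=1
Step 4 [EW]: N:wait,E:car5-GO,S:wait,W:car6-GO | queues: N=0 E=1 S=0 W=0
Step 5 [EW]: N:wait,E:car7-GO,S:wait,W:empty | queues: N=0 E=0 S=0 W=0
Car 1 crosses at step 3

3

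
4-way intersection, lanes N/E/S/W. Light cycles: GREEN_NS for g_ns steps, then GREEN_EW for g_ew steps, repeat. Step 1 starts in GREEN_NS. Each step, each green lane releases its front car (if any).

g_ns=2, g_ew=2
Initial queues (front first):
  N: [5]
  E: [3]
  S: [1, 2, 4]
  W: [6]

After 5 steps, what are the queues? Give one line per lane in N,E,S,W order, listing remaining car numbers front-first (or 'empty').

Step 1 [NS]: N:car5-GO,E:wait,S:car1-GO,W:wait | queues: N=0 E=1 S=2 W=1
Step 2 [NS]: N:empty,E:wait,S:car2-GO,W:wait | queues: N=0 E=1 S=1 W=1
Step 3 [EW]: N:wait,E:car3-GO,S:wait,W:car6-GO | queues: N=0 E=0 S=1 W=0
Step 4 [EW]: N:wait,E:empty,S:wait,W:empty | queues: N=0 E=0 S=1 W=0
Step 5 [NS]: N:empty,E:wait,S:car4-GO,W:wait | queues: N=0 E=0 S=0 W=0

N: empty
E: empty
S: empty
W: empty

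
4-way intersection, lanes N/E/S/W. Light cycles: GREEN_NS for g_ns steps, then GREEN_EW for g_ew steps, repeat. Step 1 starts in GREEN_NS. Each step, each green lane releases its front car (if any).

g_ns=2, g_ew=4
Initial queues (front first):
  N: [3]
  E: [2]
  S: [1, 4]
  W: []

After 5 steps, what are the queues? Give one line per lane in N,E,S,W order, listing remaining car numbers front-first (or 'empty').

Step 1 [NS]: N:car3-GO,E:wait,S:car1-GO,W:wait | queues: N=0 E=1 S=1 W=0
Step 2 [NS]: N:empty,E:wait,S:car4-GO,W:wait | queues: N=0 E=1 S=0 W=0
Step 3 [EW]: N:wait,E:car2-GO,S:wait,W:empty | queues: N=0 E=0 S=0 W=0

N: empty
E: empty
S: empty
W: empty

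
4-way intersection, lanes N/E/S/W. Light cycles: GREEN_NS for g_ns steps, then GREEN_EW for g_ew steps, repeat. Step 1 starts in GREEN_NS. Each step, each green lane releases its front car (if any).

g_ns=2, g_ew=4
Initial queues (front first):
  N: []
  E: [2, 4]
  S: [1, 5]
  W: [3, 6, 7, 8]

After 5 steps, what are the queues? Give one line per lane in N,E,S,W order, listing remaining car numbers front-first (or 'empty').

Step 1 [NS]: N:empty,E:wait,S:car1-GO,W:wait | queues: N=0 E=2 S=1 W=4
Step 2 [NS]: N:empty,E:wait,S:car5-GO,W:wait | queues: N=0 E=2 S=0 W=4
Step 3 [EW]: N:wait,E:car2-GO,S:wait,W:car3-GO | queues: N=0 E=1 S=0 W=3
Step 4 [EW]: N:wait,E:car4-GO,S:wait,W:car6-GO | queues: N=0 E=0 S=0 W=2
Step 5 [EW]: N:wait,E:empty,S:wait,W:car7-GO | queues: N=0 E=0 S=0 W=1

N: empty
E: empty
S: empty
W: 8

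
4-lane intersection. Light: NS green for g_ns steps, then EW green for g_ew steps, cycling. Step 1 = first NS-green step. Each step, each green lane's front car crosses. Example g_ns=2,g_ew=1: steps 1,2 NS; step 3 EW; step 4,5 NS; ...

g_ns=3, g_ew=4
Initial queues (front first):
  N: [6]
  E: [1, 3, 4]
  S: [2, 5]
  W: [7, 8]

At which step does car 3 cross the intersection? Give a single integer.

Step 1 [NS]: N:car6-GO,E:wait,S:car2-GO,W:wait | queues: N=0 E=3 S=1 W=2
Step 2 [NS]: N:empty,E:wait,S:car5-GO,W:wait | queues: N=0 E=3 S=0 W=2
Step 3 [NS]: N:empty,E:wait,S:empty,W:wait | queues: N=0 E=3 S=0 W=2
Step 4 [EW]: N:wait,E:car1-GO,S:wait,W:car7-GO | queues: N=0 E=2 S=0 W=1
Step 5 [EW]: N:wait,E:car3-GO,S:wait,W:car8-GO | queues: N=0 E=1 S=0 W=0
Step 6 [EW]: N:wait,E:car4-GO,S:wait,W:empty | queues: N=0 E=0 S=0 W=0
Car 3 crosses at step 5

5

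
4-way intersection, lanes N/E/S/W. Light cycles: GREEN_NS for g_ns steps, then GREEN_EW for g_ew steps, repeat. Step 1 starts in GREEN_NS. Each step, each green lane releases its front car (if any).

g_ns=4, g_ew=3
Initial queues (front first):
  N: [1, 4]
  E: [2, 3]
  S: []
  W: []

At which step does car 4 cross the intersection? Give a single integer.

Step 1 [NS]: N:car1-GO,E:wait,S:empty,W:wait | queues: N=1 E=2 S=0 W=0
Step 2 [NS]: N:car4-GO,E:wait,S:empty,W:wait | queues: N=0 E=2 S=0 W=0
Step 3 [NS]: N:empty,E:wait,S:empty,W:wait | queues: N=0 E=2 S=0 W=0
Step 4 [NS]: N:empty,E:wait,S:empty,W:wait | queues: N=0 E=2 S=0 W=0
Step 5 [EW]: N:wait,E:car2-GO,S:wait,W:empty | queues: N=0 E=1 S=0 W=0
Step 6 [EW]: N:wait,E:car3-GO,S:wait,W:empty | queues: N=0 E=0 S=0 W=0
Car 4 crosses at step 2

2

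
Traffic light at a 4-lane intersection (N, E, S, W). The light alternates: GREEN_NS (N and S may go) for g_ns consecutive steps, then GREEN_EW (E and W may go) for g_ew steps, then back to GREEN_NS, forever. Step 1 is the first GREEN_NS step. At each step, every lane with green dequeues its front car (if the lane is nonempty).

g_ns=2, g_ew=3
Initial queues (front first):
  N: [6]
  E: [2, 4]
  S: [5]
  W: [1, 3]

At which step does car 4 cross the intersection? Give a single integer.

Step 1 [NS]: N:car6-GO,E:wait,S:car5-GO,W:wait | queues: N=0 E=2 S=0 W=2
Step 2 [NS]: N:empty,E:wait,S:empty,W:wait | queues: N=0 E=2 S=0 W=2
Step 3 [EW]: N:wait,E:car2-GO,S:wait,W:car1-GO | queues: N=0 E=1 S=0 W=1
Step 4 [EW]: N:wait,E:car4-GO,S:wait,W:car3-GO | queues: N=0 E=0 S=0 W=0
Car 4 crosses at step 4

4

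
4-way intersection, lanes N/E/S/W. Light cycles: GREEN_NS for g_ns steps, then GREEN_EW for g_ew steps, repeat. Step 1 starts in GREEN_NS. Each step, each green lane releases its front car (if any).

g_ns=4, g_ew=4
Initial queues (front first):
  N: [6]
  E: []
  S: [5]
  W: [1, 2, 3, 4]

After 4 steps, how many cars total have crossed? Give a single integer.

Answer: 2

Derivation:
Step 1 [NS]: N:car6-GO,E:wait,S:car5-GO,W:wait | queues: N=0 E=0 S=0 W=4
Step 2 [NS]: N:empty,E:wait,S:empty,W:wait | queues: N=0 E=0 S=0 W=4
Step 3 [NS]: N:empty,E:wait,S:empty,W:wait | queues: N=0 E=0 S=0 W=4
Step 4 [NS]: N:empty,E:wait,S:empty,W:wait | queues: N=0 E=0 S=0 W=4
Cars crossed by step 4: 2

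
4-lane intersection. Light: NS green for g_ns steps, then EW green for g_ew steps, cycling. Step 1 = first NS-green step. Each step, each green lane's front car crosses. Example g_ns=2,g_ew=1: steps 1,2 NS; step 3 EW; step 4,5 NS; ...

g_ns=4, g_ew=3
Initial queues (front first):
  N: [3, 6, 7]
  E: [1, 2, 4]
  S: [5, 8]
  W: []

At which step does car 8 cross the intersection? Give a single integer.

Step 1 [NS]: N:car3-GO,E:wait,S:car5-GO,W:wait | queues: N=2 E=3 S=1 W=0
Step 2 [NS]: N:car6-GO,E:wait,S:car8-GO,W:wait | queues: N=1 E=3 S=0 W=0
Step 3 [NS]: N:car7-GO,E:wait,S:empty,W:wait | queues: N=0 E=3 S=0 W=0
Step 4 [NS]: N:empty,E:wait,S:empty,W:wait | queues: N=0 E=3 S=0 W=0
Step 5 [EW]: N:wait,E:car1-GO,S:wait,W:empty | queues: N=0 E=2 S=0 W=0
Step 6 [EW]: N:wait,E:car2-GO,S:wait,W:empty | queues: N=0 E=1 S=0 W=0
Step 7 [EW]: N:wait,E:car4-GO,S:wait,W:empty | queues: N=0 E=0 S=0 W=0
Car 8 crosses at step 2

2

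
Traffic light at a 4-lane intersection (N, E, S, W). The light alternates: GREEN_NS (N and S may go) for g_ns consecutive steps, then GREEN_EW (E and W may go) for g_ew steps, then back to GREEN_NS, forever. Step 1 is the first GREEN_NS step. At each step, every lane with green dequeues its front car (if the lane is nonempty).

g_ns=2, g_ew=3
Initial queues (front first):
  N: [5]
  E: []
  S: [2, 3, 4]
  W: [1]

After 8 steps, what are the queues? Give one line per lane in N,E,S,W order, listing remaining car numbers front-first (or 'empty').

Step 1 [NS]: N:car5-GO,E:wait,S:car2-GO,W:wait | queues: N=0 E=0 S=2 W=1
Step 2 [NS]: N:empty,E:wait,S:car3-GO,W:wait | queues: N=0 E=0 S=1 W=1
Step 3 [EW]: N:wait,E:empty,S:wait,W:car1-GO | queues: N=0 E=0 S=1 W=0
Step 4 [EW]: N:wait,E:empty,S:wait,W:empty | queues: N=0 E=0 S=1 W=0
Step 5 [EW]: N:wait,E:empty,S:wait,W:empty | queues: N=0 E=0 S=1 W=0
Step 6 [NS]: N:empty,E:wait,S:car4-GO,W:wait | queues: N=0 E=0 S=0 W=0

N: empty
E: empty
S: empty
W: empty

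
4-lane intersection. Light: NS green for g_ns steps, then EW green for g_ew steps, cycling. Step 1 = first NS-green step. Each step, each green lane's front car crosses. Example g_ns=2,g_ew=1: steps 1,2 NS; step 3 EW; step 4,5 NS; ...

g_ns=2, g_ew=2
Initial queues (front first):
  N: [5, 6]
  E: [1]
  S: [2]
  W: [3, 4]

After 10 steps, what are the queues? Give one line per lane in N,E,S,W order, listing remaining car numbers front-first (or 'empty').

Step 1 [NS]: N:car5-GO,E:wait,S:car2-GO,W:wait | queues: N=1 E=1 S=0 W=2
Step 2 [NS]: N:car6-GO,E:wait,S:empty,W:wait | queues: N=0 E=1 S=0 W=2
Step 3 [EW]: N:wait,E:car1-GO,S:wait,W:car3-GO | queues: N=0 E=0 S=0 W=1
Step 4 [EW]: N:wait,E:empty,S:wait,W:car4-GO | queues: N=0 E=0 S=0 W=0

N: empty
E: empty
S: empty
W: empty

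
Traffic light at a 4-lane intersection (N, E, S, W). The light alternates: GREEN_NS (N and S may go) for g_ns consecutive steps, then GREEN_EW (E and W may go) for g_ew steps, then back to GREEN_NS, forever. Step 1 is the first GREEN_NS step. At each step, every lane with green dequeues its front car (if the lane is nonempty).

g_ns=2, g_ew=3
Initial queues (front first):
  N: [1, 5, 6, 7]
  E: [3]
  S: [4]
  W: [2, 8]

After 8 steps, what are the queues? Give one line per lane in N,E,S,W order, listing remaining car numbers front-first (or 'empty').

Step 1 [NS]: N:car1-GO,E:wait,S:car4-GO,W:wait | queues: N=3 E=1 S=0 W=2
Step 2 [NS]: N:car5-GO,E:wait,S:empty,W:wait | queues: N=2 E=1 S=0 W=2
Step 3 [EW]: N:wait,E:car3-GO,S:wait,W:car2-GO | queues: N=2 E=0 S=0 W=1
Step 4 [EW]: N:wait,E:empty,S:wait,W:car8-GO | queues: N=2 E=0 S=0 W=0
Step 5 [EW]: N:wait,E:empty,S:wait,W:empty | queues: N=2 E=0 S=0 W=0
Step 6 [NS]: N:car6-GO,E:wait,S:empty,W:wait | queues: N=1 E=0 S=0 W=0
Step 7 [NS]: N:car7-GO,E:wait,S:empty,W:wait | queues: N=0 E=0 S=0 W=0

N: empty
E: empty
S: empty
W: empty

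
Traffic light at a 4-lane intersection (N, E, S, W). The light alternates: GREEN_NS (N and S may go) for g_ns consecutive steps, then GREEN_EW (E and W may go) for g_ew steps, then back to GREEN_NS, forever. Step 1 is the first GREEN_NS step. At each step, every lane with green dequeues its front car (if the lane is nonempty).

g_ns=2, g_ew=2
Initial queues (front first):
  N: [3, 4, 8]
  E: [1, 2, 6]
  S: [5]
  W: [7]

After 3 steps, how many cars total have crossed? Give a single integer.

Step 1 [NS]: N:car3-GO,E:wait,S:car5-GO,W:wait | queues: N=2 E=3 S=0 W=1
Step 2 [NS]: N:car4-GO,E:wait,S:empty,W:wait | queues: N=1 E=3 S=0 W=1
Step 3 [EW]: N:wait,E:car1-GO,S:wait,W:car7-GO | queues: N=1 E=2 S=0 W=0
Cars crossed by step 3: 5

Answer: 5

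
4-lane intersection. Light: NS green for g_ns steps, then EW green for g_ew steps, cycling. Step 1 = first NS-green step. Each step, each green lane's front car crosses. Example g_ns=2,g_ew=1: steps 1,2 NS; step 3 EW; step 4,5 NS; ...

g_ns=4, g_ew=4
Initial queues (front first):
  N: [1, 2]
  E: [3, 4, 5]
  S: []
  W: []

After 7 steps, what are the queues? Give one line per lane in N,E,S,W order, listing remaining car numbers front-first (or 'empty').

Step 1 [NS]: N:car1-GO,E:wait,S:empty,W:wait | queues: N=1 E=3 S=0 W=0
Step 2 [NS]: N:car2-GO,E:wait,S:empty,W:wait | queues: N=0 E=3 S=0 W=0
Step 3 [NS]: N:empty,E:wait,S:empty,W:wait | queues: N=0 E=3 S=0 W=0
Step 4 [NS]: N:empty,E:wait,S:empty,W:wait | queues: N=0 E=3 S=0 W=0
Step 5 [EW]: N:wait,E:car3-GO,S:wait,W:empty | queues: N=0 E=2 S=0 W=0
Step 6 [EW]: N:wait,E:car4-GO,S:wait,W:empty | queues: N=0 E=1 S=0 W=0
Step 7 [EW]: N:wait,E:car5-GO,S:wait,W:empty | queues: N=0 E=0 S=0 W=0

N: empty
E: empty
S: empty
W: empty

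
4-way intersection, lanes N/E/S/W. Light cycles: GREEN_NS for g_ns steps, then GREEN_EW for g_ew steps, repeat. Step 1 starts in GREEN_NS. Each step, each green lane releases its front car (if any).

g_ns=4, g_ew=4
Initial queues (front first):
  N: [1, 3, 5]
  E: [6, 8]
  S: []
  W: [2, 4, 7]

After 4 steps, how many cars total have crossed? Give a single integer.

Answer: 3

Derivation:
Step 1 [NS]: N:car1-GO,E:wait,S:empty,W:wait | queues: N=2 E=2 S=0 W=3
Step 2 [NS]: N:car3-GO,E:wait,S:empty,W:wait | queues: N=1 E=2 S=0 W=3
Step 3 [NS]: N:car5-GO,E:wait,S:empty,W:wait | queues: N=0 E=2 S=0 W=3
Step 4 [NS]: N:empty,E:wait,S:empty,W:wait | queues: N=0 E=2 S=0 W=3
Cars crossed by step 4: 3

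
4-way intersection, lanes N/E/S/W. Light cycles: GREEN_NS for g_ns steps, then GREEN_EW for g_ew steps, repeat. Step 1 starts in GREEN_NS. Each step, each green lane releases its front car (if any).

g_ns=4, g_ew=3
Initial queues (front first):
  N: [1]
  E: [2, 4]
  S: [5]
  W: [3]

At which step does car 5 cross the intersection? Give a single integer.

Step 1 [NS]: N:car1-GO,E:wait,S:car5-GO,W:wait | queues: N=0 E=2 S=0 W=1
Step 2 [NS]: N:empty,E:wait,S:empty,W:wait | queues: N=0 E=2 S=0 W=1
Step 3 [NS]: N:empty,E:wait,S:empty,W:wait | queues: N=0 E=2 S=0 W=1
Step 4 [NS]: N:empty,E:wait,S:empty,W:wait | queues: N=0 E=2 S=0 W=1
Step 5 [EW]: N:wait,E:car2-GO,S:wait,W:car3-GO | queues: N=0 E=1 S=0 W=0
Step 6 [EW]: N:wait,E:car4-GO,S:wait,W:empty | queues: N=0 E=0 S=0 W=0
Car 5 crosses at step 1

1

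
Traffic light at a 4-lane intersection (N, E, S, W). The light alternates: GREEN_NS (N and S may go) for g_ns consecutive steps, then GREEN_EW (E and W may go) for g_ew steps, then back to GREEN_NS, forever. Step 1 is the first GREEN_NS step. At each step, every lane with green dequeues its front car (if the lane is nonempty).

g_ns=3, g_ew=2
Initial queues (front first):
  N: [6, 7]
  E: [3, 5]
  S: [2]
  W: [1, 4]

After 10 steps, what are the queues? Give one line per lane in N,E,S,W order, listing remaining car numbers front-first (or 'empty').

Step 1 [NS]: N:car6-GO,E:wait,S:car2-GO,W:wait | queues: N=1 E=2 S=0 W=2
Step 2 [NS]: N:car7-GO,E:wait,S:empty,W:wait | queues: N=0 E=2 S=0 W=2
Step 3 [NS]: N:empty,E:wait,S:empty,W:wait | queues: N=0 E=2 S=0 W=2
Step 4 [EW]: N:wait,E:car3-GO,S:wait,W:car1-GO | queues: N=0 E=1 S=0 W=1
Step 5 [EW]: N:wait,E:car5-GO,S:wait,W:car4-GO | queues: N=0 E=0 S=0 W=0

N: empty
E: empty
S: empty
W: empty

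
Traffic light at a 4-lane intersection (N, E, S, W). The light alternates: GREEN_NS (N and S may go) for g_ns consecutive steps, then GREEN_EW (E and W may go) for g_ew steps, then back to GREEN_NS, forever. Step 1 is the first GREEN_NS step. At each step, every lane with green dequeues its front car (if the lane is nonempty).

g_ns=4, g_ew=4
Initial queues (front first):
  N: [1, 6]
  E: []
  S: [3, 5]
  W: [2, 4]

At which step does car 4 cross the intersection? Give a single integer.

Step 1 [NS]: N:car1-GO,E:wait,S:car3-GO,W:wait | queues: N=1 E=0 S=1 W=2
Step 2 [NS]: N:car6-GO,E:wait,S:car5-GO,W:wait | queues: N=0 E=0 S=0 W=2
Step 3 [NS]: N:empty,E:wait,S:empty,W:wait | queues: N=0 E=0 S=0 W=2
Step 4 [NS]: N:empty,E:wait,S:empty,W:wait | queues: N=0 E=0 S=0 W=2
Step 5 [EW]: N:wait,E:empty,S:wait,W:car2-GO | queues: N=0 E=0 S=0 W=1
Step 6 [EW]: N:wait,E:empty,S:wait,W:car4-GO | queues: N=0 E=0 S=0 W=0
Car 4 crosses at step 6

6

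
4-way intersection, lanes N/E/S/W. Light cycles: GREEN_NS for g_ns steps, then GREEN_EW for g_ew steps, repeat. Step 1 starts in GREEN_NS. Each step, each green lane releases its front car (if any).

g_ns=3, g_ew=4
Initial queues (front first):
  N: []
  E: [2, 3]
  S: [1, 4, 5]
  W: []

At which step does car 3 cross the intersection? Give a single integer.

Step 1 [NS]: N:empty,E:wait,S:car1-GO,W:wait | queues: N=0 E=2 S=2 W=0
Step 2 [NS]: N:empty,E:wait,S:car4-GO,W:wait | queues: N=0 E=2 S=1 W=0
Step 3 [NS]: N:empty,E:wait,S:car5-GO,W:wait | queues: N=0 E=2 S=0 W=0
Step 4 [EW]: N:wait,E:car2-GO,S:wait,W:empty | queues: N=0 E=1 S=0 W=0
Step 5 [EW]: N:wait,E:car3-GO,S:wait,W:empty | queues: N=0 E=0 S=0 W=0
Car 3 crosses at step 5

5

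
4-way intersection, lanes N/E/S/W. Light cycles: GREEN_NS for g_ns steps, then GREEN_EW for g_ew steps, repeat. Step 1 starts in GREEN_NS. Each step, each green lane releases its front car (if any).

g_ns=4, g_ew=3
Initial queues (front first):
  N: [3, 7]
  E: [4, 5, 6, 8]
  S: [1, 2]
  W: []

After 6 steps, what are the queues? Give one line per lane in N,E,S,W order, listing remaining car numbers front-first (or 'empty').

Step 1 [NS]: N:car3-GO,E:wait,S:car1-GO,W:wait | queues: N=1 E=4 S=1 W=0
Step 2 [NS]: N:car7-GO,E:wait,S:car2-GO,W:wait | queues: N=0 E=4 S=0 W=0
Step 3 [NS]: N:empty,E:wait,S:empty,W:wait | queues: N=0 E=4 S=0 W=0
Step 4 [NS]: N:empty,E:wait,S:empty,W:wait | queues: N=0 E=4 S=0 W=0
Step 5 [EW]: N:wait,E:car4-GO,S:wait,W:empty | queues: N=0 E=3 S=0 W=0
Step 6 [EW]: N:wait,E:car5-GO,S:wait,W:empty | queues: N=0 E=2 S=0 W=0

N: empty
E: 6 8
S: empty
W: empty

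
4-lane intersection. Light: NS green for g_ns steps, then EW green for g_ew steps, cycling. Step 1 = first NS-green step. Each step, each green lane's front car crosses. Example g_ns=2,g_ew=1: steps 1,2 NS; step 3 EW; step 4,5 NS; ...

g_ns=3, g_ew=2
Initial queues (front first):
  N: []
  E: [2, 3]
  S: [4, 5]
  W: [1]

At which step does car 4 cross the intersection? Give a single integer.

Step 1 [NS]: N:empty,E:wait,S:car4-GO,W:wait | queues: N=0 E=2 S=1 W=1
Step 2 [NS]: N:empty,E:wait,S:car5-GO,W:wait | queues: N=0 E=2 S=0 W=1
Step 3 [NS]: N:empty,E:wait,S:empty,W:wait | queues: N=0 E=2 S=0 W=1
Step 4 [EW]: N:wait,E:car2-GO,S:wait,W:car1-GO | queues: N=0 E=1 S=0 W=0
Step 5 [EW]: N:wait,E:car3-GO,S:wait,W:empty | queues: N=0 E=0 S=0 W=0
Car 4 crosses at step 1

1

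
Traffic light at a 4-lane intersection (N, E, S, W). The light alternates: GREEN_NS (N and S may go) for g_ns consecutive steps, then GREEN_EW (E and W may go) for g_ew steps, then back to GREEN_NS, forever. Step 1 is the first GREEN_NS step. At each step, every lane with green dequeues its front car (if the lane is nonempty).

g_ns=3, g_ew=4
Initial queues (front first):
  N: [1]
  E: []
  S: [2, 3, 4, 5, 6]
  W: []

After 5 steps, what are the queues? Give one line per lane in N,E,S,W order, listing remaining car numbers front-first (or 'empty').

Step 1 [NS]: N:car1-GO,E:wait,S:car2-GO,W:wait | queues: N=0 E=0 S=4 W=0
Step 2 [NS]: N:empty,E:wait,S:car3-GO,W:wait | queues: N=0 E=0 S=3 W=0
Step 3 [NS]: N:empty,E:wait,S:car4-GO,W:wait | queues: N=0 E=0 S=2 W=0
Step 4 [EW]: N:wait,E:empty,S:wait,W:empty | queues: N=0 E=0 S=2 W=0
Step 5 [EW]: N:wait,E:empty,S:wait,W:empty | queues: N=0 E=0 S=2 W=0

N: empty
E: empty
S: 5 6
W: empty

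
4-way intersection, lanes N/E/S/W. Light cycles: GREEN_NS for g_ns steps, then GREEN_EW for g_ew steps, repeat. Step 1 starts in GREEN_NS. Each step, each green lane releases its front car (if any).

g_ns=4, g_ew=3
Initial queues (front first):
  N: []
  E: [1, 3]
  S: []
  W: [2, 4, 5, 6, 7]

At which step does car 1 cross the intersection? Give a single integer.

Step 1 [NS]: N:empty,E:wait,S:empty,W:wait | queues: N=0 E=2 S=0 W=5
Step 2 [NS]: N:empty,E:wait,S:empty,W:wait | queues: N=0 E=2 S=0 W=5
Step 3 [NS]: N:empty,E:wait,S:empty,W:wait | queues: N=0 E=2 S=0 W=5
Step 4 [NS]: N:empty,E:wait,S:empty,W:wait | queues: N=0 E=2 S=0 W=5
Step 5 [EW]: N:wait,E:car1-GO,S:wait,W:car2-GO | queues: N=0 E=1 S=0 W=4
Step 6 [EW]: N:wait,E:car3-GO,S:wait,W:car4-GO | queues: N=0 E=0 S=0 W=3
Step 7 [EW]: N:wait,E:empty,S:wait,W:car5-GO | queues: N=0 E=0 S=0 W=2
Step 8 [NS]: N:empty,E:wait,S:empty,W:wait | queues: N=0 E=0 S=0 W=2
Step 9 [NS]: N:empty,E:wait,S:empty,W:wait | queues: N=0 E=0 S=0 W=2
Step 10 [NS]: N:empty,E:wait,S:empty,W:wait | queues: N=0 E=0 S=0 W=2
Step 11 [NS]: N:empty,E:wait,S:empty,W:wait | queues: N=0 E=0 S=0 W=2
Step 12 [EW]: N:wait,E:empty,S:wait,W:car6-GO | queues: N=0 E=0 S=0 W=1
Step 13 [EW]: N:wait,E:empty,S:wait,W:car7-GO | queues: N=0 E=0 S=0 W=0
Car 1 crosses at step 5

5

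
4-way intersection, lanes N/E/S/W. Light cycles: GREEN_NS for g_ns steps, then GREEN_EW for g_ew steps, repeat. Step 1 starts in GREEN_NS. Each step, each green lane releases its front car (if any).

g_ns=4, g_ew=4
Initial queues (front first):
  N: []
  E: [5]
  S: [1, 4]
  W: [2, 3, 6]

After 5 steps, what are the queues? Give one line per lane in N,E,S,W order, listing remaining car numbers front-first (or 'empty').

Step 1 [NS]: N:empty,E:wait,S:car1-GO,W:wait | queues: N=0 E=1 S=1 W=3
Step 2 [NS]: N:empty,E:wait,S:car4-GO,W:wait | queues: N=0 E=1 S=0 W=3
Step 3 [NS]: N:empty,E:wait,S:empty,W:wait | queues: N=0 E=1 S=0 W=3
Step 4 [NS]: N:empty,E:wait,S:empty,W:wait | queues: N=0 E=1 S=0 W=3
Step 5 [EW]: N:wait,E:car5-GO,S:wait,W:car2-GO | queues: N=0 E=0 S=0 W=2

N: empty
E: empty
S: empty
W: 3 6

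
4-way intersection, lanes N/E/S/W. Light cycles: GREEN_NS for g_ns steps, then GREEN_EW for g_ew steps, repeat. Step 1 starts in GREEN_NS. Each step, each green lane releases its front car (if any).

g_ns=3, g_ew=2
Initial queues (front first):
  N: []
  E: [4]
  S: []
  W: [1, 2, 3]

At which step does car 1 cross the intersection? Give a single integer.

Step 1 [NS]: N:empty,E:wait,S:empty,W:wait | queues: N=0 E=1 S=0 W=3
Step 2 [NS]: N:empty,E:wait,S:empty,W:wait | queues: N=0 E=1 S=0 W=3
Step 3 [NS]: N:empty,E:wait,S:empty,W:wait | queues: N=0 E=1 S=0 W=3
Step 4 [EW]: N:wait,E:car4-GO,S:wait,W:car1-GO | queues: N=0 E=0 S=0 W=2
Step 5 [EW]: N:wait,E:empty,S:wait,W:car2-GO | queues: N=0 E=0 S=0 W=1
Step 6 [NS]: N:empty,E:wait,S:empty,W:wait | queues: N=0 E=0 S=0 W=1
Step 7 [NS]: N:empty,E:wait,S:empty,W:wait | queues: N=0 E=0 S=0 W=1
Step 8 [NS]: N:empty,E:wait,S:empty,W:wait | queues: N=0 E=0 S=0 W=1
Step 9 [EW]: N:wait,E:empty,S:wait,W:car3-GO | queues: N=0 E=0 S=0 W=0
Car 1 crosses at step 4

4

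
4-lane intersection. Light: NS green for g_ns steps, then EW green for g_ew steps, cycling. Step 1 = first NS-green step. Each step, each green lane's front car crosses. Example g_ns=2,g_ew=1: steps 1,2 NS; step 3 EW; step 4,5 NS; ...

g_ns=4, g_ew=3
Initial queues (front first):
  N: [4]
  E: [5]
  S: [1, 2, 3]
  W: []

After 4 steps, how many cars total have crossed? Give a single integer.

Step 1 [NS]: N:car4-GO,E:wait,S:car1-GO,W:wait | queues: N=0 E=1 S=2 W=0
Step 2 [NS]: N:empty,E:wait,S:car2-GO,W:wait | queues: N=0 E=1 S=1 W=0
Step 3 [NS]: N:empty,E:wait,S:car3-GO,W:wait | queues: N=0 E=1 S=0 W=0
Step 4 [NS]: N:empty,E:wait,S:empty,W:wait | queues: N=0 E=1 S=0 W=0
Cars crossed by step 4: 4

Answer: 4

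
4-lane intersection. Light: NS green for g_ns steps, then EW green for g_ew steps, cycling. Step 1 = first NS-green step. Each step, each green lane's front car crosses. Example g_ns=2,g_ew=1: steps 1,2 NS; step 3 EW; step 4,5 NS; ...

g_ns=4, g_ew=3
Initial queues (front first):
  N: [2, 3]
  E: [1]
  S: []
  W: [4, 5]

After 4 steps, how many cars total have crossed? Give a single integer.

Step 1 [NS]: N:car2-GO,E:wait,S:empty,W:wait | queues: N=1 E=1 S=0 W=2
Step 2 [NS]: N:car3-GO,E:wait,S:empty,W:wait | queues: N=0 E=1 S=0 W=2
Step 3 [NS]: N:empty,E:wait,S:empty,W:wait | queues: N=0 E=1 S=0 W=2
Step 4 [NS]: N:empty,E:wait,S:empty,W:wait | queues: N=0 E=1 S=0 W=2
Cars crossed by step 4: 2

Answer: 2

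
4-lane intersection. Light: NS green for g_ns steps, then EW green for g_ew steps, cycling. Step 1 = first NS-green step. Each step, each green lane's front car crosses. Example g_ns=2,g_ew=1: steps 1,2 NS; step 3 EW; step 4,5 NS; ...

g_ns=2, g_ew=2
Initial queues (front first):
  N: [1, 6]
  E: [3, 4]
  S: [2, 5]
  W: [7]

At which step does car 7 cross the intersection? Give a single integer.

Step 1 [NS]: N:car1-GO,E:wait,S:car2-GO,W:wait | queues: N=1 E=2 S=1 W=1
Step 2 [NS]: N:car6-GO,E:wait,S:car5-GO,W:wait | queues: N=0 E=2 S=0 W=1
Step 3 [EW]: N:wait,E:car3-GO,S:wait,W:car7-GO | queues: N=0 E=1 S=0 W=0
Step 4 [EW]: N:wait,E:car4-GO,S:wait,W:empty | queues: N=0 E=0 S=0 W=0
Car 7 crosses at step 3

3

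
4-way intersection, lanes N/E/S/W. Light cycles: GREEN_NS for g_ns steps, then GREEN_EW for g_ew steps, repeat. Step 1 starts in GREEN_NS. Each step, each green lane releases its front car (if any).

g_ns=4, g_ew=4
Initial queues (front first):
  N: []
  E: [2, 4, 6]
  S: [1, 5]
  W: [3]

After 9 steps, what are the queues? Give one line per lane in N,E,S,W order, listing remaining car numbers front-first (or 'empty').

Step 1 [NS]: N:empty,E:wait,S:car1-GO,W:wait | queues: N=0 E=3 S=1 W=1
Step 2 [NS]: N:empty,E:wait,S:car5-GO,W:wait | queues: N=0 E=3 S=0 W=1
Step 3 [NS]: N:empty,E:wait,S:empty,W:wait | queues: N=0 E=3 S=0 W=1
Step 4 [NS]: N:empty,E:wait,S:empty,W:wait | queues: N=0 E=3 S=0 W=1
Step 5 [EW]: N:wait,E:car2-GO,S:wait,W:car3-GO | queues: N=0 E=2 S=0 W=0
Step 6 [EW]: N:wait,E:car4-GO,S:wait,W:empty | queues: N=0 E=1 S=0 W=0
Step 7 [EW]: N:wait,E:car6-GO,S:wait,W:empty | queues: N=0 E=0 S=0 W=0

N: empty
E: empty
S: empty
W: empty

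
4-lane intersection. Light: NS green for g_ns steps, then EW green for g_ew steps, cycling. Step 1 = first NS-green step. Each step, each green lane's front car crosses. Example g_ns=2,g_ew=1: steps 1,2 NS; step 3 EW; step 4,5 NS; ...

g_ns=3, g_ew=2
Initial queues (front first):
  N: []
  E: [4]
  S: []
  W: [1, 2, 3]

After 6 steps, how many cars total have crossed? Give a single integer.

Answer: 3

Derivation:
Step 1 [NS]: N:empty,E:wait,S:empty,W:wait | queues: N=0 E=1 S=0 W=3
Step 2 [NS]: N:empty,E:wait,S:empty,W:wait | queues: N=0 E=1 S=0 W=3
Step 3 [NS]: N:empty,E:wait,S:empty,W:wait | queues: N=0 E=1 S=0 W=3
Step 4 [EW]: N:wait,E:car4-GO,S:wait,W:car1-GO | queues: N=0 E=0 S=0 W=2
Step 5 [EW]: N:wait,E:empty,S:wait,W:car2-GO | queues: N=0 E=0 S=0 W=1
Step 6 [NS]: N:empty,E:wait,S:empty,W:wait | queues: N=0 E=0 S=0 W=1
Cars crossed by step 6: 3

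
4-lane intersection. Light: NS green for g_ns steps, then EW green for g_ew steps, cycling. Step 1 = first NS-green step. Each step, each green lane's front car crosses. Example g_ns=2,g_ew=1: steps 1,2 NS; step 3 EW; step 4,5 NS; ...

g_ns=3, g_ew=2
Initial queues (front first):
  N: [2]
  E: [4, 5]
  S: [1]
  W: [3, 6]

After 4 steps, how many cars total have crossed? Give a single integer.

Step 1 [NS]: N:car2-GO,E:wait,S:car1-GO,W:wait | queues: N=0 E=2 S=0 W=2
Step 2 [NS]: N:empty,E:wait,S:empty,W:wait | queues: N=0 E=2 S=0 W=2
Step 3 [NS]: N:empty,E:wait,S:empty,W:wait | queues: N=0 E=2 S=0 W=2
Step 4 [EW]: N:wait,E:car4-GO,S:wait,W:car3-GO | queues: N=0 E=1 S=0 W=1
Cars crossed by step 4: 4

Answer: 4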